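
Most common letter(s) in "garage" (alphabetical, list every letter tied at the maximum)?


Word: "garage"
Letter counts:
  'a': 2
  'e': 1
  'g': 2
  'r': 1
Maximum count = 2
Most frequent = 'a', 'g' (2 times each)


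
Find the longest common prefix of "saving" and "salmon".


Word 1: "saving"
Word 2: "salmon"
Comparing from start:
  Pos 0: 's' == 's'
  Pos 1: 'a' == 'a'
  Pos 2: 'v' != 'l' (stop)
LCP = "sa" (length 2)


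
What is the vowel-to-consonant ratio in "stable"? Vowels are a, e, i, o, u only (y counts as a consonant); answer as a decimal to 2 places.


Word: "stable"
Vowels (a,e,i,o,u): 2
Consonants: 4
Ratio = 2/4
= 0.50


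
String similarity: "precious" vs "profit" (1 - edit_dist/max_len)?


Word 1: "precious" (length 8)
Word 2: "profit" (length 6)
One optimal edit sequence:
  1. keep 'p'
  2. keep 'r'
  3. substitute 'e' -> 'o'  (+1)
  4. substitute 'c' -> 'f'  (+1)
  5. keep 'i'
  6. delete 'o'  (+1)
  7. delete 'u'  (+1)
  8. substitute 's' -> 't'  (+1)
Edit distance = 5
Max length = max(8, 6) = 8
Similarity = 1 - 5/8
= 0.3750


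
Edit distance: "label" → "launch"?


Word 1: "label" (length 5)
Word 2: "launch" (length 6)
One optimal edit sequence (insert/delete/substitute each cost 1):
  1. keep 'l'
  2. keep 'a'
  3. insert 'u'  (+1)
  4. substitute 'b' -> 'n'  (+1)
  5. substitute 'e' -> 'c'  (+1)
  6. substitute 'l' -> 'h'  (+1)
Total edit operations: 4
Edit distance = 4


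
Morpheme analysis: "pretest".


Word: "pretest"
Morphemes: pre- | test
Each morpheme carries meaning
= 2 morphemes


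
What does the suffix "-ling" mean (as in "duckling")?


Suffix: -ling
As in: duckling -> duck + -ling
Meaning = small / young


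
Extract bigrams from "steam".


Word: "steam" (length 5)
Number of bigrams = 5 - 2 + 1 = 4
  Position 0: "st"
  Position 1: "te"
  Position 2: "ea"
  Position 3: "am"
Bigrams = "st", "te", "ea", "am"


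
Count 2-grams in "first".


Word: "first" (length 5)
Number of 2-grams = length - 2 + 1 = 5 - 2 + 1
= 4


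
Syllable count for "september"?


Word: "september"
Syllable breakdown: sep / tem / ber
Counting: 3 parts
= 3 syllables


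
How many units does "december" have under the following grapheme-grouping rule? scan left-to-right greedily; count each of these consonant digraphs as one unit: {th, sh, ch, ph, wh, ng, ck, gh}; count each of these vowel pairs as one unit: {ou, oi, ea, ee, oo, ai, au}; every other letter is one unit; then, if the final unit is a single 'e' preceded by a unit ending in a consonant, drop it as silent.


Word: "december" (8 letters)
Left-to-right scan:
  (1) 'd' (letter)
  (2) 'e' (letter)
  (3) 'c' (letter)
  (4) 'e' (letter)
  (5) 'm' (letter)
  (6) 'b' (letter)
  (7) 'e' (letter)
  (8) 'r' (letter)
Units from scan: 8
Sound units = 8 units


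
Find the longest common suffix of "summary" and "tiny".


Word 1: "summary"
Word 2: "tiny"
Comparing from end:
  Pos -1: 'y' == 'y'
  Pos -2: 'r' != 'n' (stop)
LCS = "y" (length 1)


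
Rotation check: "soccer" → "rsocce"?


Word: "soccer", Candidate: "rsocce"
Method: check if candidate is substring of word+word
"soccersoccer" contains "rsocce"? Yes
Is rotation = Yes


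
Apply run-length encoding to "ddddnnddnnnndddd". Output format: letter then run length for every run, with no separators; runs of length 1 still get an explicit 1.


String: "ddddnnddnnnndddd"
Scanning for consecutive runs:
  'd' x 4
  'n' x 2
  'd' x 2
  'n' x 4
  'd' x 4
RLE = "d4n2d2n4d4"


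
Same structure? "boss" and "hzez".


Pattern of "boss": [0, 1, 2, 2]
Pattern of "hzez": [0, 1, 2, 1]
Patterns do not match
Same pattern = No


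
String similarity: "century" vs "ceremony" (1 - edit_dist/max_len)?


Word 1: "century" (length 7)
Word 2: "ceremony" (length 8)
One optimal edit sequence:
  1. keep 'c'
  2. keep 'e'
  3. insert 'r'  (+1)
  4. substitute 'n' -> 'e'  (+1)
  5. substitute 't' -> 'm'  (+1)
  6. substitute 'u' -> 'o'  (+1)
  7. substitute 'r' -> 'n'  (+1)
  8. keep 'y'
Edit distance = 5
Max length = max(7, 8) = 8
Similarity = 1 - 5/8
= 0.3750


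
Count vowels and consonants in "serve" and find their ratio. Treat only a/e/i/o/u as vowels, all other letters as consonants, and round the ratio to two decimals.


Word: "serve"
Vowels (a,e,i,o,u): 2
Consonants: 3
Ratio = 2/3
= 0.67


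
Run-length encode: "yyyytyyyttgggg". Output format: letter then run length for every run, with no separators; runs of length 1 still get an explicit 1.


String: "yyyytyyyttgggg"
Scanning for consecutive runs:
  'y' x 4
  't' x 1
  'y' x 3
  't' x 2
  'g' x 4
RLE = "y4t1y3t2g4"


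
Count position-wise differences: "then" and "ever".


Comparing character by character (same length = 4):
  Pos 0: 't' vs 'e' !=
  Pos 1: 'h' vs 'v' !=
  Pos 2: 'e' vs 'e' =
  Pos 3: 'n' vs 'r' !=
Hamming distance = 3


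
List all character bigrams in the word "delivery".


Word: "delivery" (length 8)
Number of bigrams = 8 - 2 + 1 = 7
  Position 0: "de"
  Position 1: "el"
  Position 2: "li"
  Position 3: "iv"
  Position 4: "ve"
  Position 5: "er"
  Position 6: "ry"
Bigrams = "de", "el", "li", "iv", "ve", "er", "ry"


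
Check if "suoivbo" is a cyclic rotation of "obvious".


Word: "obvious", Candidate: "suoivbo"
Method: check if candidate is substring of word+word
"obviousobvious" contains "suoivbo"? No
Is rotation = No


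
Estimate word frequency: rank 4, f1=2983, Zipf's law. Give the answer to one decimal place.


Zipf's law: f(r) = f(1) / r
f(1) = 2983
f(4) = 2983 / 4
= 745.8 occurrences


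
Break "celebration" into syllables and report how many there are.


Word: "celebration"
Syllable breakdown: cel-e-bra-tion
Counting: 4 parts
= 4 syllables


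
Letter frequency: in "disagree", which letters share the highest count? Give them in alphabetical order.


Word: "disagree"
Letter counts:
  'a': 1
  'd': 1
  'e': 2
  'g': 1
  'i': 1
  'r': 1
  's': 1
Maximum count = 2
Most frequent = 'e' (2 times each)


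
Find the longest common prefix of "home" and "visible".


Word 1: "home"
Word 2: "visible"
Comparing from start:
  Pos 0: 'h' != 'v' (stop)
LCP = "" (length 0)


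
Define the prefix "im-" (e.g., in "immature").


Prefix: im-
Example: immature = im- + mature
Meaning = not / into


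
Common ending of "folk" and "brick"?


Word 1: "folk"
Word 2: "brick"
Comparing from end:
  Pos -1: 'k' == 'k'
  Pos -2: 'l' != 'c' (stop)
LCS = "k" (length 1)


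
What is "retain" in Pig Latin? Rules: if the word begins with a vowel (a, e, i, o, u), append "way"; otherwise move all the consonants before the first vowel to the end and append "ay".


Word: "retain"
Starts with consonant(s) → move to end, add 'ay'
Consonant cluster: "r"
Pig Latin = "etainray"


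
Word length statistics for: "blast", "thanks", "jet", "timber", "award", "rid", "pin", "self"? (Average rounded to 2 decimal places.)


Lengths: "blast"=5, "thanks"=6, "jet"=3, "timber"=6, "award"=5, "rid"=3, "pin"=3, "self"=4
Sum = 35, Count = 8
Average = 35/8 = 4.38
= avg=4.38, min=3, max=6


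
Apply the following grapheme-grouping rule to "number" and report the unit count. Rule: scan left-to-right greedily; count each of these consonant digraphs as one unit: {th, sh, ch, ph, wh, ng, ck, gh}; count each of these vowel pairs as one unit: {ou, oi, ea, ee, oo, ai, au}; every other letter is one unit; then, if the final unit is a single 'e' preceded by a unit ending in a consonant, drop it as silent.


Word: "number" (6 letters)
Left-to-right scan:
  1. 'n' (letter)
  2. 'u' (letter)
  3. 'm' (letter)
  4. 'b' (letter)
  5. 'e' (letter)
  6. 'r' (letter)
Units from scan: 6
Sound units = 6 units


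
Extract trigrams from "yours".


Word: "yours" (length 5)
Number of trigrams = 5 - 3 + 1 = 3
  Position 0: "you"
  Position 1: "our"
  Position 2: "urs"
Trigrams = "you", "our", "urs"


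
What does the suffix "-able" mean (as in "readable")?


Suffix: -able
Example: readable (read + -able)
Meaning = capable of


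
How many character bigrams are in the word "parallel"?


Word: "parallel" (length 8)
Number of 2-grams = length - 2 + 1 = 8 - 2 + 1
= 7


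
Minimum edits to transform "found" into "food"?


Word 1: "found" (length 5)
Word 2: "food" (length 4)
One optimal edit sequence (insert/delete/substitute each cost 1):
  1. keep 'f'
  2. keep 'o'
  3. delete 'u'  (+1)
  4. substitute 'n' -> 'o'  (+1)
  5. keep 'd'
Total edit operations: 2
Edit distance = 2


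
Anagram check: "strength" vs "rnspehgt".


Word 1: "strength" → sorted: eghnrstt
Word 2: "rnspehgt" → sorted: eghnprst
Same letters? eghnrstt != eghnprst
Anagram = No


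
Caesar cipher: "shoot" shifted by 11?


Word: "shoot"
Shift: 11
Each letter → (letter + shift) mod 26:
  's' (18) + 11 = 3 → 'd'
  'h' (7) + 11 = 18 → 's'
  'o' (14) + 11 = 25 → 'z'
  'o' (14) + 11 = 25 → 'z'
  't' (19) + 11 = 4 → 'e'
Result = "dszze"


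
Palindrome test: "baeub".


Word: "baeub"
Reversed: "bueab"
Forward == Backward? baeub != bueab
Palindrome = No


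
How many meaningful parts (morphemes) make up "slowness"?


Word: "slowness"
Morphemes: slow + -ness
Each morpheme carries meaning
= 2 morphemes


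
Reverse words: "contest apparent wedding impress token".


Original: "contest apparent wedding impress token"
Words (1..n): contest | apparent | wedding | impress | token
Reversed (n..1): token | impress | wedding | apparent | contest
Result = "token impress wedding apparent contest"


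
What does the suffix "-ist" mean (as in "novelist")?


Suffix: -ist
As in: novelist -> novel + -ist
Meaning = one who practices


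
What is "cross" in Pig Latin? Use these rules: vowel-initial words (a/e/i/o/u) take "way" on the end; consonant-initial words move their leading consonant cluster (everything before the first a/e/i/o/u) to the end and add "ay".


Word: "cross"
Starts with consonant(s) → move to end, add 'ay'
Consonant cluster: "cr"
Pig Latin = "osscray"


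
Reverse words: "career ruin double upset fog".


Original: "career ruin double upset fog"
Words (1..n): career | ruin | double | upset | fog
Reversed (n..1): fog | upset | double | ruin | career
Result = "fog upset double ruin career"


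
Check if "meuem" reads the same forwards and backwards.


Word: "meuem"
Reversed: "meuem"
Forward == Backward? meuem == meuem
Palindrome = Yes


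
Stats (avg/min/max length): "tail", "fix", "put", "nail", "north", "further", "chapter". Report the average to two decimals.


Lengths: "tail"=4, "fix"=3, "put"=3, "nail"=4, "north"=5, "further"=7, "chapter"=7
Sum = 33, Count = 7
Average = 33/7 = 4.71
= avg=4.71, min=3, max=7


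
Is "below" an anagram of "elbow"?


Word 1: "elbow" → sorted: below
Word 2: "below" → sorted: below
Same letters? below == below
Anagram = Yes


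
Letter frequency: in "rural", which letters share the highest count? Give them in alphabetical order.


Word: "rural"
Letter counts:
  'a': 1
  'l': 1
  'r': 2
  'u': 1
Maximum count = 2
Most frequent = 'r' (2 times each)


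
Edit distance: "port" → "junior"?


Word 1: "port" (length 4)
Word 2: "junior" (length 6)
One optimal edit sequence (insert/delete/substitute each cost 1):
  1. insert 'j'  (+1)
  2. insert 'u'  (+1)
  3. insert 'n'  (+1)
  4. substitute 'p' -> 'i'  (+1)
  5. keep 'o'
  6. keep 'r'
  7. delete 't'  (+1)
Total edit operations: 5
Edit distance = 5


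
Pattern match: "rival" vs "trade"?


Pattern of "rival": [0, 1, 2, 3, 4]
Pattern of "trade": [0, 1, 2, 3, 4]
Patterns match
Same pattern = Yes


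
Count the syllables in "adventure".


Word: "adventure"
Syllable breakdown: ad · ven · ture
Counting: 3 parts
= 3 syllables


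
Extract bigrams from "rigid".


Word: "rigid" (length 5)
Number of bigrams = 5 - 2 + 1 = 4
  Position 0: "ri"
  Position 1: "ig"
  Position 2: "gi"
  Position 3: "id"
Bigrams = "ri", "ig", "gi", "id"


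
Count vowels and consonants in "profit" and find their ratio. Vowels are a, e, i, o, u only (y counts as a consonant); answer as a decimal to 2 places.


Word: "profit"
Vowels (a,e,i,o,u): 2
Consonants: 4
Ratio = 2/4
= 0.50


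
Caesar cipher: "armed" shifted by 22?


Word: "armed"
Shift: 22
Each letter → (letter + shift) mod 26:
  'a' (0) + 22 = 22 → 'w'
  'r' (17) + 22 = 13 → 'n'
  'm' (12) + 22 = 8 → 'i'
  'e' (4) + 22 = 0 → 'a'
  'd' (3) + 22 = 25 → 'z'
Result = "wniaz"


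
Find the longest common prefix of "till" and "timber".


Word 1: "till"
Word 2: "timber"
Comparing from start:
  Pos 0: 't' == 't'
  Pos 1: 'i' == 'i'
  Pos 2: 'l' != 'm' (stop)
LCP = "ti" (length 2)


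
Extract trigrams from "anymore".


Word: "anymore" (length 7)
Number of trigrams = 7 - 3 + 1 = 5
  Position 0: "any"
  Position 1: "nym"
  Position 2: "ymo"
  Position 3: "mor"
  Position 4: "ore"
Trigrams = "any", "nym", "ymo", "mor", "ore"


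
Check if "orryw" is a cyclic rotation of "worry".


Word: "worry", Candidate: "orryw"
Method: check if candidate is substring of word+word
"worryworry" contains "orryw"? Yes
Is rotation = Yes


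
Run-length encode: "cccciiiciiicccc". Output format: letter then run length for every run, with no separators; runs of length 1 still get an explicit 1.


String: "cccciiiciiicccc"
Scanning for consecutive runs:
  'c' x 4
  'i' x 3
  'c' x 1
  'i' x 3
  'c' x 4
RLE = "c4i3c1i3c4"


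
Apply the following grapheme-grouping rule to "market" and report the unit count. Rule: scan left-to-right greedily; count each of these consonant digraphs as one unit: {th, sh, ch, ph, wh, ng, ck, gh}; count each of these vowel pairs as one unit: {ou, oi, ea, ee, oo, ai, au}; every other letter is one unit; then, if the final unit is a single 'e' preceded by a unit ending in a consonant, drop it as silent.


Word: "market" (6 letters)
Left-to-right scan:
  [1] 'm' (letter)
  [2] 'a' (letter)
  [3] 'r' (letter)
  [4] 'k' (letter)
  [5] 'e' (letter)
  [6] 't' (letter)
Units from scan: 6
Sound units = 6 units


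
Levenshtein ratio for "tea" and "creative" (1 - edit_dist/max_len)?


Word 1: "tea" (length 3)
Word 2: "creative" (length 8)
One optimal edit sequence:
  1. insert 'c'  (+1)
  2. substitute 't' -> 'r'  (+1)
  3. keep 'e'
  4. keep 'a'
  5. insert 't'  (+1)
  6. insert 'i'  (+1)
  7. insert 'v'  (+1)
  8. insert 'e'  (+1)
Edit distance = 6
Max length = max(3, 8) = 8
Similarity = 1 - 6/8
= 0.2500


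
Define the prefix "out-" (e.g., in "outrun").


Prefix: out-
As in: outrun -> out- + run
Meaning = surpass


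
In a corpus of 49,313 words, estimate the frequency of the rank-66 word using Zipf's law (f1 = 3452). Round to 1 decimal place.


Zipf's law: f(r) = f(1) / r
f(1) = 3452
f(66) = 3452 / 66
= 52.3 occurrences


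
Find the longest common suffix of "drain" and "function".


Word 1: "drain"
Word 2: "function"
Comparing from end:
  Pos -1: 'n' == 'n'
  Pos -2: 'i' != 'o' (stop)
LCS = "n" (length 1)


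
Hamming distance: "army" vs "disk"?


Comparing character by character (same length = 4):
  Pos 0: 'a' vs 'd' !=
  Pos 1: 'r' vs 'i' !=
  Pos 2: 'm' vs 's' !=
  Pos 3: 'y' vs 'k' !=
Hamming distance = 4


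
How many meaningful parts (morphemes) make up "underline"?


Word: "underline"
Morphemes: under- | line
Each morpheme carries meaning
= 2 morphemes


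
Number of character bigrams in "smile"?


Word: "smile" (length 5)
Number of 2-grams = length - 2 + 1 = 5 - 2 + 1
= 4


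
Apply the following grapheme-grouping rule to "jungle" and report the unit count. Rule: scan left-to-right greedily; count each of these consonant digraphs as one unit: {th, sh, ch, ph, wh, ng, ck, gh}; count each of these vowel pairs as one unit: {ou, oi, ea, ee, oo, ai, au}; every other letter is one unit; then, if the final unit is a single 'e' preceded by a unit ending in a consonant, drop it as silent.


Word: "jungle" (6 letters)
Left-to-right scan:
  [1] 'j' (letter)
  [2] 'u' (letter)
  [3] 'ng' (digraph)
  [4] 'l' (letter)
  [5] 'e' (letter)
Units from scan: 5
Final unit is 'e' after a consonant -> drop as silent (-1)
Sound units = 4 units


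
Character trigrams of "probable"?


Word: "probable" (length 8)
Number of trigrams = 8 - 3 + 1 = 6
  Position 0: "pro"
  Position 1: "rob"
  Position 2: "oba"
  Position 3: "bab"
  Position 4: "abl"
  Position 5: "ble"
Trigrams = "pro", "rob", "oba", "bab", "abl", "ble"


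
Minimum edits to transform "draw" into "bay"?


Word 1: "draw" (length 4)
Word 2: "bay" (length 3)
One optimal edit sequence (insert/delete/substitute each cost 1):
  1. delete 'd'  (+1)
  2. substitute 'r' -> 'b'  (+1)
  3. keep 'a'
  4. substitute 'w' -> 'y'  (+1)
Total edit operations: 3
Edit distance = 3


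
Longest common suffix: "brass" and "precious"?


Word 1: "brass"
Word 2: "precious"
Comparing from end:
  Pos -1: 's' == 's'
  Pos -2: 's' != 'u' (stop)
LCS = "s" (length 1)


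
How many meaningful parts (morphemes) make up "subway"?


Word: "subway"
Morphemes: sub- | way
Each morpheme carries meaning
= 2 morphemes


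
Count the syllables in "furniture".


Word: "furniture"
Syllable breakdown: fur | ni | ture
Counting: 3 parts
= 3 syllables


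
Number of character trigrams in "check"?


Word: "check" (length 5)
Number of 3-grams = length - 3 + 1 = 5 - 3 + 1
= 3


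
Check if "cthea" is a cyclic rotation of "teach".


Word: "teach", Candidate: "cthea"
Method: check if candidate is substring of word+word
"teachteach" contains "cthea"? No
Is rotation = No


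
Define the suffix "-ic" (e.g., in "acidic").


Suffix: -ic
As in: acidic -> acid + -ic
Meaning = relating to


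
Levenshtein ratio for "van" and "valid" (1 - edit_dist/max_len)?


Word 1: "van" (length 3)
Word 2: "valid" (length 5)
One optimal edit sequence:
  1. keep 'v'
  2. keep 'a'
  3. insert 'l'  (+1)
  4. insert 'i'  (+1)
  5. substitute 'n' -> 'd'  (+1)
Edit distance = 3
Max length = max(3, 5) = 5
Similarity = 1 - 3/5
= 0.4000


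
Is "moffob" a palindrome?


Word: "moffob"
Reversed: "boffom"
Forward == Backward? moffob != boffom
Palindrome = No


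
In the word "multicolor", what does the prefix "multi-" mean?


Prefix: multi-
Example: multicolor (multi- + color)
Meaning = many


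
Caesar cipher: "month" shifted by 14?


Word: "month"
Shift: 14
Each letter → (letter + shift) mod 26:
  'm' (12) + 14 = 0 → 'a'
  'o' (14) + 14 = 2 → 'c'
  'n' (13) + 14 = 1 → 'b'
  't' (19) + 14 = 7 → 'h'
  'h' (7) + 14 = 21 → 'v'
Result = "acbhv"


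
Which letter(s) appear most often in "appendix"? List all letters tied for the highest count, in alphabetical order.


Word: "appendix"
Letter counts:
  'a': 1
  'd': 1
  'e': 1
  'i': 1
  'n': 1
  'p': 2
  'x': 1
Maximum count = 2
Most frequent = 'p' (2 times each)


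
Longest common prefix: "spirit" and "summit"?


Word 1: "spirit"
Word 2: "summit"
Comparing from start:
  Pos 0: 's' == 's'
  Pos 1: 'p' != 'u' (stop)
LCP = "s" (length 1)


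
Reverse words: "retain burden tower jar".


Original: "retain burden tower jar"
Words (1..n): retain | burden | tower | jar
Reversed (n..1): jar | tower | burden | retain
Result = "jar tower burden retain"


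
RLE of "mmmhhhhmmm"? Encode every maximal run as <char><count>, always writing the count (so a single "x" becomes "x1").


String: "mmmhhhhmmm"
Scanning for consecutive runs:
  'm' x 3
  'h' x 4
  'm' x 3
RLE = "m3h4m3"


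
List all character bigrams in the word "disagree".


Word: "disagree" (length 8)
Number of bigrams = 8 - 2 + 1 = 7
  Position 0: "di"
  Position 1: "is"
  Position 2: "sa"
  Position 3: "ag"
  Position 4: "gr"
  Position 5: "re"
  Position 6: "ee"
Bigrams = "di", "is", "sa", "ag", "gr", "re", "ee"


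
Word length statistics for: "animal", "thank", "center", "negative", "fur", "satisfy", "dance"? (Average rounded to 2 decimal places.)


Lengths: "animal"=6, "thank"=5, "center"=6, "negative"=8, "fur"=3, "satisfy"=7, "dance"=5
Sum = 40, Count = 7
Average = 40/7 = 5.71
= avg=5.71, min=3, max=8


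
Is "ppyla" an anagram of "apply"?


Word 1: "apply" → sorted: alppy
Word 2: "ppyla" → sorted: alppy
Same letters? alppy == alppy
Anagram = Yes


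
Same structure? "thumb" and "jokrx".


Pattern of "thumb": [0, 1, 2, 3, 4]
Pattern of "jokrx": [0, 1, 2, 3, 4]
Patterns match
Same pattern = Yes


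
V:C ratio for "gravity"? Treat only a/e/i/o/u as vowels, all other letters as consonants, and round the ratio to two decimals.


Word: "gravity"
Vowels (a,e,i,o,u): 2
Consonants: 5
Ratio = 2/5
= 0.40


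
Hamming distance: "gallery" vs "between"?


Comparing character by character (same length = 7):
  Pos 0: 'g' vs 'b' !=
  Pos 1: 'a' vs 'e' !=
  Pos 2: 'l' vs 't' !=
  Pos 3: 'l' vs 'w' !=
  Pos 4: 'e' vs 'e' =
  Pos 5: 'r' vs 'e' !=
  Pos 6: 'y' vs 'n' !=
Hamming distance = 6


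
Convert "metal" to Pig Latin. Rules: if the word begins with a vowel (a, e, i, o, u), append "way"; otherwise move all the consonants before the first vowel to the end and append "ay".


Word: "metal"
Starts with consonant(s) → move to end, add 'ay'
Consonant cluster: "m"
Pig Latin = "etalmay"


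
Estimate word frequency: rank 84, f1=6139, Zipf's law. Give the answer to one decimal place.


Zipf's law: f(r) = f(1) / r
f(1) = 6139
f(84) = 6139 / 84
= 73.1 occurrences


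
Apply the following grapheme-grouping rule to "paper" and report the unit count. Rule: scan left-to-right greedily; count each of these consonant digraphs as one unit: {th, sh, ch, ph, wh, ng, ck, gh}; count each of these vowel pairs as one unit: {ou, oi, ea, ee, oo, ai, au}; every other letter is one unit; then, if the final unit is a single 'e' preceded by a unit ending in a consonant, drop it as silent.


Word: "paper" (5 letters)
Left-to-right scan:
  [1] 'p' (letter)
  [2] 'a' (letter)
  [3] 'p' (letter)
  [4] 'e' (letter)
  [5] 'r' (letter)
Units from scan: 5
Sound units = 5 units


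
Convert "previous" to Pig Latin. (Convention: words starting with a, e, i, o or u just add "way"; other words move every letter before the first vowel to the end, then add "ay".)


Word: "previous"
Starts with consonant(s) → move to end, add 'ay'
Consonant cluster: "pr"
Pig Latin = "eviouspray"


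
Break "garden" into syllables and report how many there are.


Word: "garden"
Syllable breakdown: gar / den
Counting: 2 parts
= 2 syllables


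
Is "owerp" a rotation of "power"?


Word: "power", Candidate: "owerp"
Method: check if candidate is substring of word+word
"powerpower" contains "owerp"? Yes
Is rotation = Yes


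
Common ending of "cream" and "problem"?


Word 1: "cream"
Word 2: "problem"
Comparing from end:
  Pos -1: 'm' == 'm'
  Pos -2: 'a' != 'e' (stop)
LCS = "m" (length 1)


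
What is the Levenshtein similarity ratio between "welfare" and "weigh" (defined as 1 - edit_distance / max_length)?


Word 1: "welfare" (length 7)
Word 2: "weigh" (length 5)
One optimal edit sequence:
  1. keep 'w'
  2. keep 'e'
  3. delete 'l'  (+1)
  4. delete 'f'  (+1)
  5. substitute 'a' -> 'i'  (+1)
  6. substitute 'r' -> 'g'  (+1)
  7. substitute 'e' -> 'h'  (+1)
Edit distance = 5
Max length = max(7, 5) = 7
Similarity = 1 - 5/7
= 0.2857


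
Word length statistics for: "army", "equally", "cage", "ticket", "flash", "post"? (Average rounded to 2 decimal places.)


Lengths: "army"=4, "equally"=7, "cage"=4, "ticket"=6, "flash"=5, "post"=4
Sum = 30, Count = 6
Average = 30/6 = 5.00
= avg=5.00, min=4, max=7


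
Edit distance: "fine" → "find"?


Word 1: "fine" (length 4)
Word 2: "find" (length 4)
One optimal edit sequence (insert/delete/substitute each cost 1):
  1. keep 'f'
  2. keep 'i'
  3. keep 'n'
  4. substitute 'e' -> 'd'  (+1)
Total edit operations: 1
Edit distance = 1


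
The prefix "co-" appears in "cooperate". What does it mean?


Prefix: co-
Example: cooperate = co- + operate
Meaning = together


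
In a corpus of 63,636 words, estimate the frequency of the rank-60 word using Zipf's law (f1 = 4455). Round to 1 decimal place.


Zipf's law: f(r) = f(1) / r
f(1) = 4455
f(60) = 4455 / 60
= 74.3 occurrences


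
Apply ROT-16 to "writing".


Word: "writing"
Shift: 16
Each letter → (letter + shift) mod 26:
  'w' (22) + 16 = 12 → 'm'
  'r' (17) + 16 = 7 → 'h'
  'i' (8) + 16 = 24 → 'y'
  't' (19) + 16 = 9 → 'j'
  'i' (8) + 16 = 24 → 'y'
  'n' (13) + 16 = 3 → 'd'
  'g' (6) + 16 = 22 → 'w'
Result = "mhyjydw"


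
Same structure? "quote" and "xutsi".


Pattern of "quote": [0, 1, 2, 3, 4]
Pattern of "xutsi": [0, 1, 2, 3, 4]
Patterns match
Same pattern = Yes


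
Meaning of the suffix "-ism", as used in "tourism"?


Suffix: -ism
Example: tourism = tour + -ism
Meaning = belief / practice


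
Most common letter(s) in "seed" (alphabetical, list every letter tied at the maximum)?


Word: "seed"
Letter counts:
  'd': 1
  'e': 2
  's': 1
Maximum count = 2
Most frequent = 'e' (2 times each)


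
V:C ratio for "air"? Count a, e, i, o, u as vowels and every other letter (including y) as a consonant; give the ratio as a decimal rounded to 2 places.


Word: "air"
Vowels (a,e,i,o,u): 2
Consonants: 1
Ratio = 2/1
= 2.00


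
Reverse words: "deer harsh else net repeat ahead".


Original: "deer harsh else net repeat ahead"
Words (1..n): deer | harsh | else | net | repeat | ahead
Reversed (n..1): ahead | repeat | net | else | harsh | deer
Result = "ahead repeat net else harsh deer"


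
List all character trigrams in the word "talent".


Word: "talent" (length 6)
Number of trigrams = 6 - 3 + 1 = 4
  Position 0: "tal"
  Position 1: "ale"
  Position 2: "len"
  Position 3: "ent"
Trigrams = "tal", "ale", "len", "ent"


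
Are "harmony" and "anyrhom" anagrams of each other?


Word 1: "harmony" → sorted: ahmnory
Word 2: "anyrhom" → sorted: ahmnory
Same letters? ahmnory == ahmnory
Anagram = Yes


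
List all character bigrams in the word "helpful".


Word: "helpful" (length 7)
Number of bigrams = 7 - 2 + 1 = 6
  Position 0: "he"
  Position 1: "el"
  Position 2: "lp"
  Position 3: "pf"
  Position 4: "fu"
  Position 5: "ul"
Bigrams = "he", "el", "lp", "pf", "fu", "ul"


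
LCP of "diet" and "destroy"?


Word 1: "diet"
Word 2: "destroy"
Comparing from start:
  Pos 0: 'd' == 'd'
  Pos 1: 'i' != 'e' (stop)
LCP = "d" (length 1)


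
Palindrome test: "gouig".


Word: "gouig"
Reversed: "giuog"
Forward == Backward? gouig != giuog
Palindrome = No


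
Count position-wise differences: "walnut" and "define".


Comparing character by character (same length = 6):
  Pos 0: 'w' vs 'd' !=
  Pos 1: 'a' vs 'e' !=
  Pos 2: 'l' vs 'f' !=
  Pos 3: 'n' vs 'i' !=
  Pos 4: 'u' vs 'n' !=
  Pos 5: 't' vs 'e' !=
Hamming distance = 6


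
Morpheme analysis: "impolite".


Word: "impolite"
Morphemes: im- + polite
Each morpheme carries meaning
= 2 morphemes


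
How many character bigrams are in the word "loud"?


Word: "loud" (length 4)
Number of 2-grams = length - 2 + 1 = 4 - 2 + 1
= 3


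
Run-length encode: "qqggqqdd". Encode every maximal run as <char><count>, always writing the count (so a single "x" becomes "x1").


String: "qqggqqdd"
Scanning for consecutive runs:
  'q' x 2
  'g' x 2
  'q' x 2
  'd' x 2
RLE = "q2g2q2d2"


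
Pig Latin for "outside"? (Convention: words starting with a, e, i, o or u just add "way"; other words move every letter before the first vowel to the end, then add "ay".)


Word: "outside"
Starts with vowel → add 'way'
Pig Latin = "outsideway"


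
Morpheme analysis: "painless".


Word: "painless"
Morphemes: pain / -less
Each morpheme carries meaning
= 2 morphemes


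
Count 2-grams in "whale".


Word: "whale" (length 5)
Number of 2-grams = length - 2 + 1 = 5 - 2 + 1
= 4


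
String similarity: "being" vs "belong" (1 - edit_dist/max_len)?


Word 1: "being" (length 5)
Word 2: "belong" (length 6)
One optimal edit sequence:
  1. keep 'b'
  2. keep 'e'
  3. insert 'l'  (+1)
  4. substitute 'i' -> 'o'  (+1)
  5. keep 'n'
  6. keep 'g'
Edit distance = 2
Max length = max(5, 6) = 6
Similarity = 1 - 2/6
= 0.6667


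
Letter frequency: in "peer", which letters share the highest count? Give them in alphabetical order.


Word: "peer"
Letter counts:
  'e': 2
  'p': 1
  'r': 1
Maximum count = 2
Most frequent = 'e' (2 times each)


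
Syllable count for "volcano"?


Word: "volcano"
Syllable breakdown: vol-ca-no
Counting: 3 parts
= 3 syllables


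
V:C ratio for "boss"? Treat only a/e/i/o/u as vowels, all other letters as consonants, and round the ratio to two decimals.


Word: "boss"
Vowels (a,e,i,o,u): 1
Consonants: 3
Ratio = 1/3
= 0.33


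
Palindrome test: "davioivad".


Word: "davioivad"
Reversed: "davioivad"
Forward == Backward? davioivad == davioivad
Palindrome = Yes


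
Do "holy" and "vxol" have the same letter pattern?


Pattern of "holy": [0, 1, 2, 3]
Pattern of "vxol": [0, 1, 2, 3]
Patterns match
Same pattern = Yes


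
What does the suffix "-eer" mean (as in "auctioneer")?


Suffix: -eer
Example: auctioneer = auction + -eer
Meaning = one who is concerned with


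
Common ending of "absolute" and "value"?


Word 1: "absolute"
Word 2: "value"
Comparing from end:
  Pos -1: 'e' == 'e'
  Pos -2: 't' != 'u' (stop)
LCS = "e" (length 1)


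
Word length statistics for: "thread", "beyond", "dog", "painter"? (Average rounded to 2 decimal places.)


Lengths: "thread"=6, "beyond"=6, "dog"=3, "painter"=7
Sum = 22, Count = 4
Average = 22/4 = 5.50
= avg=5.50, min=3, max=7


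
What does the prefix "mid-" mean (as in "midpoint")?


Prefix: mid-
As in: midpoint -> mid- + point
Meaning = middle


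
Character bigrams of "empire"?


Word: "empire" (length 6)
Number of bigrams = 6 - 2 + 1 = 5
  Position 0: "em"
  Position 1: "mp"
  Position 2: "pi"
  Position 3: "ir"
  Position 4: "re"
Bigrams = "em", "mp", "pi", "ir", "re"


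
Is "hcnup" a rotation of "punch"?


Word: "punch", Candidate: "hcnup"
Method: check if candidate is substring of word+word
"punchpunch" contains "hcnup"? No
Is rotation = No


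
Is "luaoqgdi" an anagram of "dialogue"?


Word 1: "dialogue" → sorted: adegilou
Word 2: "luaoqgdi" → sorted: adgiloqu
Same letters? adegilou != adgiloqu
Anagram = No


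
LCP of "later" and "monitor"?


Word 1: "later"
Word 2: "monitor"
Comparing from start:
  Pos 0: 'l' != 'm' (stop)
LCP = "" (length 0)


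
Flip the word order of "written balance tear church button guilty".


Original: "written balance tear church button guilty"
Words (1..n): written | balance | tear | church | button | guilty
Reversed (n..1): guilty | button | church | tear | balance | written
Result = "guilty button church tear balance written"


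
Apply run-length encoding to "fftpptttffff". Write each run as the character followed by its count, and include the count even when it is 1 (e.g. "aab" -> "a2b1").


String: "fftpptttffff"
Scanning for consecutive runs:
  'f' x 2
  't' x 1
  'p' x 2
  't' x 3
  'f' x 4
RLE = "f2t1p2t3f4"


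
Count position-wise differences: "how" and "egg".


Comparing character by character (same length = 3):
  Pos 0: 'h' vs 'e' !=
  Pos 1: 'o' vs 'g' !=
  Pos 2: 'w' vs 'g' !=
Hamming distance = 3


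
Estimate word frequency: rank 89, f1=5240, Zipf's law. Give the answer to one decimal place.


Zipf's law: f(r) = f(1) / r
f(1) = 5240
f(89) = 5240 / 89
= 58.9 occurrences


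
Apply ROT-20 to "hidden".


Word: "hidden"
Shift: 20
Each letter → (letter + shift) mod 26:
  'h' (7) + 20 = 1 → 'b'
  'i' (8) + 20 = 2 → 'c'
  'd' (3) + 20 = 23 → 'x'
  'd' (3) + 20 = 23 → 'x'
  'e' (4) + 20 = 24 → 'y'
  'n' (13) + 20 = 7 → 'h'
Result = "bcxxyh"


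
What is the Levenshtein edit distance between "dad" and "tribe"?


Word 1: "dad" (length 3)
Word 2: "tribe" (length 5)
One optimal edit sequence (insert/delete/substitute each cost 1):
  1. insert 't'  (+1)
  2. insert 'r'  (+1)
  3. substitute 'd' -> 'i'  (+1)
  4. substitute 'a' -> 'b'  (+1)
  5. substitute 'd' -> 'e'  (+1)
Total edit operations: 5
Edit distance = 5


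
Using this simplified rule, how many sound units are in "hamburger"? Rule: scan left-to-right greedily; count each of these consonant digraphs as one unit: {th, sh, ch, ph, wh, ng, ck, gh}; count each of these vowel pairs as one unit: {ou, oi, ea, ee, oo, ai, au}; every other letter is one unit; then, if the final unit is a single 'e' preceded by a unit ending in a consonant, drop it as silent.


Word: "hamburger" (9 letters)
Left-to-right scan:
  (1) 'h' (letter)
  (2) 'a' (letter)
  (3) 'm' (letter)
  (4) 'b' (letter)
  (5) 'u' (letter)
  (6) 'r' (letter)
  (7) 'g' (letter)
  (8) 'e' (letter)
  (9) 'r' (letter)
Units from scan: 9
Sound units = 9 units


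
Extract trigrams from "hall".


Word: "hall" (length 4)
Number of trigrams = 4 - 3 + 1 = 2
  Position 0: "hal"
  Position 1: "all"
Trigrams = "hal", "all"


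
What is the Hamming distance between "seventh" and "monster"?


Comparing character by character (same length = 7):
  Pos 0: 's' vs 'm' !=
  Pos 1: 'e' vs 'o' !=
  Pos 2: 'v' vs 'n' !=
  Pos 3: 'e' vs 's' !=
  Pos 4: 'n' vs 't' !=
  Pos 5: 't' vs 'e' !=
  Pos 6: 'h' vs 'r' !=
Hamming distance = 7


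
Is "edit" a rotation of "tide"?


Word: "tide", Candidate: "edit"
Method: check if candidate is substring of word+word
"tidetide" contains "edit"? No
Is rotation = No


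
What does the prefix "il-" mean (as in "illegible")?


Prefix: il-
As in: illegible -> il- + legible
Meaning = not


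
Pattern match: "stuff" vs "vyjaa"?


Pattern of "stuff": [0, 1, 2, 3, 3]
Pattern of "vyjaa": [0, 1, 2, 3, 3]
Patterns match
Same pattern = Yes


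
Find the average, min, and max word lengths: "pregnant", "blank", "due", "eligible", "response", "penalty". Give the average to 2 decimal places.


Lengths: "pregnant"=8, "blank"=5, "due"=3, "eligible"=8, "response"=8, "penalty"=7
Sum = 39, Count = 6
Average = 39/6 = 6.50
= avg=6.50, min=3, max=8


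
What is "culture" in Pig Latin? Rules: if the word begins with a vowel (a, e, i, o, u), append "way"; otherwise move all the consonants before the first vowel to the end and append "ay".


Word: "culture"
Starts with consonant(s) → move to end, add 'ay'
Consonant cluster: "c"
Pig Latin = "ulturecay"


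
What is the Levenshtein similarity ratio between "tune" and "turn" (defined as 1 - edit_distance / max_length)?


Word 1: "tune" (length 4)
Word 2: "turn" (length 4)
One optimal edit sequence:
  1. keep 't'
  2. keep 'u'
  3. substitute 'n' -> 'r'  (+1)
  4. substitute 'e' -> 'n'  (+1)
Edit distance = 2
Max length = max(4, 4) = 4
Similarity = 1 - 2/4
= 0.5000


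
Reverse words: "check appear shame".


Original: "check appear shame"
Words (1..n): check | appear | shame
Reversed (n..1): shame | appear | check
Result = "shame appear check"


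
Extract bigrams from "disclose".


Word: "disclose" (length 8)
Number of bigrams = 8 - 2 + 1 = 7
  Position 0: "di"
  Position 1: "is"
  Position 2: "sc"
  Position 3: "cl"
  Position 4: "lo"
  Position 5: "os"
  Position 6: "se"
Bigrams = "di", "is", "sc", "cl", "lo", "os", "se"


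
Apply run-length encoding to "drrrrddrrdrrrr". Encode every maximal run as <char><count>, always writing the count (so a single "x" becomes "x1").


String: "drrrrddrrdrrrr"
Scanning for consecutive runs:
  'd' x 1
  'r' x 4
  'd' x 2
  'r' x 2
  'd' x 1
  'r' x 4
RLE = "d1r4d2r2d1r4"


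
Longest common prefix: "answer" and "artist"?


Word 1: "answer"
Word 2: "artist"
Comparing from start:
  Pos 0: 'a' == 'a'
  Pos 1: 'n' != 'r' (stop)
LCP = "a" (length 1)


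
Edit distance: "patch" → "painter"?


Word 1: "patch" (length 5)
Word 2: "painter" (length 7)
One optimal edit sequence (insert/delete/substitute each cost 1):
  1. keep 'p'
  2. keep 'a'
  3. insert 'i'  (+1)
  4. insert 'n'  (+1)
  5. keep 't'
  6. substitute 'c' -> 'e'  (+1)
  7. substitute 'h' -> 'r'  (+1)
Total edit operations: 4
Edit distance = 4


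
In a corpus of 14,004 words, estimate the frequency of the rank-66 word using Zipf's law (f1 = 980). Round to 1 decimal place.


Zipf's law: f(r) = f(1) / r
f(1) = 980
f(66) = 980 / 66
= 14.8 occurrences


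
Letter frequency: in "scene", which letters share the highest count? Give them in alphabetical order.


Word: "scene"
Letter counts:
  'c': 1
  'e': 2
  'n': 1
  's': 1
Maximum count = 2
Most frequent = 'e' (2 times each)


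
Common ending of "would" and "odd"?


Word 1: "would"
Word 2: "odd"
Comparing from end:
  Pos -1: 'd' == 'd'
  Pos -2: 'l' != 'd' (stop)
LCS = "d" (length 1)


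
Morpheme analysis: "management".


Word: "management"
Morphemes: manage / -ment
Each morpheme carries meaning
= 2 morphemes


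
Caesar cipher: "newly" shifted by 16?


Word: "newly"
Shift: 16
Each letter → (letter + shift) mod 26:
  'n' (13) + 16 = 3 → 'd'
  'e' (4) + 16 = 20 → 'u'
  'w' (22) + 16 = 12 → 'm'
  'l' (11) + 16 = 1 → 'b'
  'y' (24) + 16 = 14 → 'o'
Result = "dumbo"


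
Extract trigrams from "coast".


Word: "coast" (length 5)
Number of trigrams = 5 - 3 + 1 = 3
  Position 0: "coa"
  Position 1: "oas"
  Position 2: "ast"
Trigrams = "coa", "oas", "ast"


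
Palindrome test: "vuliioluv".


Word: "vuliioluv"
Reversed: "vuloiiluv"
Forward == Backward? vuliioluv != vuloiiluv
Palindrome = No


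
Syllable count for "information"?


Word: "information"
Syllable breakdown: in | for | ma | tion
Counting: 4 parts
= 4 syllables


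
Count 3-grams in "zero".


Word: "zero" (length 4)
Number of 3-grams = length - 3 + 1 = 4 - 3 + 1
= 2


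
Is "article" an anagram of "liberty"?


Word 1: "liberty" → sorted: beilrty
Word 2: "article" → sorted: aceilrt
Same letters? beilrty != aceilrt
Anagram = No


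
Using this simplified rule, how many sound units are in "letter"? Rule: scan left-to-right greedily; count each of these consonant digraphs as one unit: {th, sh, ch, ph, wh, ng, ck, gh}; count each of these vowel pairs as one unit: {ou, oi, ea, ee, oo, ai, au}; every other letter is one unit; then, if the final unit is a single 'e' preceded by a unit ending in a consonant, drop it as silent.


Word: "letter" (6 letters)
Left-to-right scan:
  [1] 'l' (letter)
  [2] 'e' (letter)
  [3] 't' (letter)
  [4] 't' (letter)
  [5] 'e' (letter)
  [6] 'r' (letter)
Units from scan: 6
Sound units = 6 units


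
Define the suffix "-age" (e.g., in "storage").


Suffix: -age
As in: storage -> store + -age, with a spelling change
Meaning = result / collection


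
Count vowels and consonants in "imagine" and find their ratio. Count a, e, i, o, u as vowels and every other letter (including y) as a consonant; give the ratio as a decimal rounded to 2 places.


Word: "imagine"
Vowels (a,e,i,o,u): 4
Consonants: 3
Ratio = 4/3
= 1.33


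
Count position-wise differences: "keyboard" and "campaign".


Comparing character by character (same length = 8):
  Pos 0: 'k' vs 'c' !=
  Pos 1: 'e' vs 'a' !=
  Pos 2: 'y' vs 'm' !=
  Pos 3: 'b' vs 'p' !=
  Pos 4: 'o' vs 'a' !=
  Pos 5: 'a' vs 'i' !=
  Pos 6: 'r' vs 'g' !=
  Pos 7: 'd' vs 'n' !=
Hamming distance = 8


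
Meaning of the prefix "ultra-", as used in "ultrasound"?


Prefix: ultra-
Example: ultrasound (ultra- + sound)
Meaning = beyond


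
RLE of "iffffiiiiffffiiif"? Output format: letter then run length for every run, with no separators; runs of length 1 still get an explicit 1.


String: "iffffiiiiffffiiif"
Scanning for consecutive runs:
  'i' x 1
  'f' x 4
  'i' x 4
  'f' x 4
  'i' x 3
  'f' x 1
RLE = "i1f4i4f4i3f1"


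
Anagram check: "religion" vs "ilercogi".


Word 1: "religion" → sorted: egiilnor
Word 2: "ilercogi" → sorted: cegiilor
Same letters? egiilnor != cegiilor
Anagram = No
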